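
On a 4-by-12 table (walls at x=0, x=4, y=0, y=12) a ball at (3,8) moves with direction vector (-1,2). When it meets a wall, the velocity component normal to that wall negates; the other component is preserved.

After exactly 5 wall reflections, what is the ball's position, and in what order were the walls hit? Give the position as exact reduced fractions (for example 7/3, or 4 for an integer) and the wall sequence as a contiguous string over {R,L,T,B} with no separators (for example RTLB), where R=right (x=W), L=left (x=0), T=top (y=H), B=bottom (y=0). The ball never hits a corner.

1. t=2 → T at (1,12); v=(-1,-2)
2. t=1 → L at (0,10); v=(1,-2)
3. t=4 → R at (4,2); v=(-1,-2)
4. t=1 → B at (3,0); v=(-1,2)
5. t=3 → L at (0,6); v=(1,2)

Final position: (0,6)
Wall sequence: TLRBL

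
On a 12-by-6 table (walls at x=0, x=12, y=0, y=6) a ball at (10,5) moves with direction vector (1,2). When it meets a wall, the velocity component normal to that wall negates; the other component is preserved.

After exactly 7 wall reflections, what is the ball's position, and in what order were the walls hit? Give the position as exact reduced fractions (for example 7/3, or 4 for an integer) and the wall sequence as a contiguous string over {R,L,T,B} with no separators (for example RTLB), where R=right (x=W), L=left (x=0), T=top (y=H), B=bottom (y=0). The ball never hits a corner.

1. t=1/2 → T at (21/2,6); v=(1,-2)
2. t=3/2 → R at (12,3); v=(-1,-2)
3. t=3/2 → B at (21/2,0); v=(-1,2)
4. t=3 → T at (15/2,6); v=(-1,-2)
5. t=3 → B at (9/2,0); v=(-1,2)
6. t=3 → T at (3/2,6); v=(-1,-2)
7. t=3/2 → L at (0,3); v=(1,-2)

Final position: (0,3)
Wall sequence: TRBTBTL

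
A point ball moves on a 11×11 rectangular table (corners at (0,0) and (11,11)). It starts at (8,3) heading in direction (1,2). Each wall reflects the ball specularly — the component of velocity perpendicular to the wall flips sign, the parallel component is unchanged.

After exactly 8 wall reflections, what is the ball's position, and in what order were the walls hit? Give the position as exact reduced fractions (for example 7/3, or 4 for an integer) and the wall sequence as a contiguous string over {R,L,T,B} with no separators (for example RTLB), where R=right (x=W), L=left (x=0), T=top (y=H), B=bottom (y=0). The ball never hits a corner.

1. t=3 → R at (11,9); v=(-1,2)
2. t=1 → T at (10,11); v=(-1,-2)
3. t=11/2 → B at (9/2,0); v=(-1,2)
4. t=9/2 → L at (0,9); v=(1,2)
5. t=1 → T at (1,11); v=(1,-2)
6. t=11/2 → B at (13/2,0); v=(1,2)
7. t=9/2 → R at (11,9); v=(-1,2)
8. t=1 → T at (10,11); v=(-1,-2)

Final position: (10,11)
Wall sequence: RTBLTBRT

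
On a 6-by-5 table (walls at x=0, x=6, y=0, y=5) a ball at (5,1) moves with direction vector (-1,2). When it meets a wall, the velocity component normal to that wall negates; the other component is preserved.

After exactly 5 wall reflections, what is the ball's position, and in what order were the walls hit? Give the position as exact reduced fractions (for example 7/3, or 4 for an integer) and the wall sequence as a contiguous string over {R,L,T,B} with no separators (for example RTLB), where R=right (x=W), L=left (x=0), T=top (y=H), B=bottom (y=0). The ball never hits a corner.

Final position: (9/2,0)
Wall sequence: TBLTB

1. t=2 → T at (3,5); v=(-1,-2)
2. t=5/2 → B at (1/2,0); v=(-1,2)
3. t=1/2 → L at (0,1); v=(1,2)
4. t=2 → T at (2,5); v=(1,-2)
5. t=5/2 → B at (9/2,0); v=(1,2)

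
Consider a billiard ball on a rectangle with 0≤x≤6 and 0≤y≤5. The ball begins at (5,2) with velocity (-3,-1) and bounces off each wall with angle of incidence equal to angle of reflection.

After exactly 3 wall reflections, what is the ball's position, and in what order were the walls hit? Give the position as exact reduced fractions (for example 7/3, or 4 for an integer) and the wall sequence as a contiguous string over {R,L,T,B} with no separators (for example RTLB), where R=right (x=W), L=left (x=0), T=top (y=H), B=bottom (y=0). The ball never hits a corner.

1. t=5/3 → L at (0,1/3); v=(3,-1)
2. t=1/3 → B at (1,0); v=(3,1)
3. t=5/3 → R at (6,5/3); v=(-3,1)

Final position: (6,5/3)
Wall sequence: LBR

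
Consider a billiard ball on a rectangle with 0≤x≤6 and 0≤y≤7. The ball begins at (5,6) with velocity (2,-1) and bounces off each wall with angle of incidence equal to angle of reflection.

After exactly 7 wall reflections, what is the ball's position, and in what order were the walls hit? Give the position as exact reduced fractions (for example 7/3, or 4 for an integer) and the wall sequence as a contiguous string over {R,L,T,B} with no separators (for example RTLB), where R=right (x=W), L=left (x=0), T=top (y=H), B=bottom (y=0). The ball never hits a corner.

Final position: (5,7)
Wall sequence: RLBRLRT

1. t=1/2 → R at (6,11/2); v=(-2,-1)
2. t=3 → L at (0,5/2); v=(2,-1)
3. t=5/2 → B at (5,0); v=(2,1)
4. t=1/2 → R at (6,1/2); v=(-2,1)
5. t=3 → L at (0,7/2); v=(2,1)
6. t=3 → R at (6,13/2); v=(-2,1)
7. t=1/2 → T at (5,7); v=(-2,-1)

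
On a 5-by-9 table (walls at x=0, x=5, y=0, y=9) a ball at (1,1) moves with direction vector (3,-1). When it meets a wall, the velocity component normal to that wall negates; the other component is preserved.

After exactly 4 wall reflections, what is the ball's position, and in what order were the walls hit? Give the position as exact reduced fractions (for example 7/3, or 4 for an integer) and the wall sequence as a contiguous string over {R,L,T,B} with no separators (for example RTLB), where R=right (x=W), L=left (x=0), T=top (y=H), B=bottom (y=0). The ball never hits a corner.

1. t=1 → B at (4,0); v=(3,1)
2. t=1/3 → R at (5,1/3); v=(-3,1)
3. t=5/3 → L at (0,2); v=(3,1)
4. t=5/3 → R at (5,11/3); v=(-3,1)

Final position: (5,11/3)
Wall sequence: BRLR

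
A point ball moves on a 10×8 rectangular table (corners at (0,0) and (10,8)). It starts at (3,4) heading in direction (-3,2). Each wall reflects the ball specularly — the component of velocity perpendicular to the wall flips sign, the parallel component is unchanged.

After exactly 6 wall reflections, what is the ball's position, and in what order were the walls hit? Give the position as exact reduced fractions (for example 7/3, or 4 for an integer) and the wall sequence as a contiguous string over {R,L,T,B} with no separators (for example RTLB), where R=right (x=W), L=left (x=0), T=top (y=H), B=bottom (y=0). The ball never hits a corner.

1. t=1 → L at (0,6); v=(3,2)
2. t=1 → T at (3,8); v=(3,-2)
3. t=7/3 → R at (10,10/3); v=(-3,-2)
4. t=5/3 → B at (5,0); v=(-3,2)
5. t=5/3 → L at (0,10/3); v=(3,2)
6. t=7/3 → T at (7,8); v=(3,-2)

Final position: (7,8)
Wall sequence: LTRBLT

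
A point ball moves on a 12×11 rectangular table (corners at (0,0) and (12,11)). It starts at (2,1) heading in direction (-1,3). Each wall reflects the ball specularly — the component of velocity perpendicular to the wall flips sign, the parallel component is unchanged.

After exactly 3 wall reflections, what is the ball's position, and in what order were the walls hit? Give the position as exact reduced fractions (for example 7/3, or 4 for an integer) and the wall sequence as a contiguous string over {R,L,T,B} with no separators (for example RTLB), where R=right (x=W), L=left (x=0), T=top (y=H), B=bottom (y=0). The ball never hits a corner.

1. t=2 → L at (0,7); v=(1,3)
2. t=4/3 → T at (4/3,11); v=(1,-3)
3. t=11/3 → B at (5,0); v=(1,3)

Final position: (5,0)
Wall sequence: LTB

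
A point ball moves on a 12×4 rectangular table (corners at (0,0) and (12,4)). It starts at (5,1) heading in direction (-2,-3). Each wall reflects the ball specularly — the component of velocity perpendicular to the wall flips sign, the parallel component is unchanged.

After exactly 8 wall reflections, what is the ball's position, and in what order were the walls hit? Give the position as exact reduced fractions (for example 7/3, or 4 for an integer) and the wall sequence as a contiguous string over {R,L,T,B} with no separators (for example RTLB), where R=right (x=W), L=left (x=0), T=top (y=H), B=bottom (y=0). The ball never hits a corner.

1. t=1/3 → B at (13/3,0); v=(-2,3)
2. t=4/3 → T at (5/3,4); v=(-2,-3)
3. t=5/6 → L at (0,3/2); v=(2,-3)
4. t=1/2 → B at (1,0); v=(2,3)
5. t=4/3 → T at (11/3,4); v=(2,-3)
6. t=4/3 → B at (19/3,0); v=(2,3)
7. t=4/3 → T at (9,4); v=(2,-3)
8. t=4/3 → B at (35/3,0); v=(2,3)

Final position: (35/3,0)
Wall sequence: BTLBTBTB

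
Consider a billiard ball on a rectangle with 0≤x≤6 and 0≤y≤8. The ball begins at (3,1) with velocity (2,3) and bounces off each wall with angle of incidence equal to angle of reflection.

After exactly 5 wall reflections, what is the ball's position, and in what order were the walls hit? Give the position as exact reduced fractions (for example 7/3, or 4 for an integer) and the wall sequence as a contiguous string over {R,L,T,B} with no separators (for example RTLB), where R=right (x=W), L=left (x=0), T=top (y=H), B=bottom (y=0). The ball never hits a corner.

1. t=3/2 → R at (6,11/2); v=(-2,3)
2. t=5/6 → T at (13/3,8); v=(-2,-3)
3. t=13/6 → L at (0,3/2); v=(2,-3)
4. t=1/2 → B at (1,0); v=(2,3)
5. t=5/2 → R at (6,15/2); v=(-2,3)

Final position: (6,15/2)
Wall sequence: RTLBR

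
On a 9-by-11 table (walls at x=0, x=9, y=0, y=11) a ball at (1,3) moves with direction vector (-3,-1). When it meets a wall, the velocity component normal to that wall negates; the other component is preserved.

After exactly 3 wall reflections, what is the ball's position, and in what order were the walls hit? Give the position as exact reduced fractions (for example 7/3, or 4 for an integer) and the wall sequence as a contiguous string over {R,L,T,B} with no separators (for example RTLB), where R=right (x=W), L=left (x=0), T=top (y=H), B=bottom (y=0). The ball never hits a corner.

1. t=1/3 → L at (0,8/3); v=(3,-1)
2. t=8/3 → B at (8,0); v=(3,1)
3. t=1/3 → R at (9,1/3); v=(-3,1)

Final position: (9,1/3)
Wall sequence: LBR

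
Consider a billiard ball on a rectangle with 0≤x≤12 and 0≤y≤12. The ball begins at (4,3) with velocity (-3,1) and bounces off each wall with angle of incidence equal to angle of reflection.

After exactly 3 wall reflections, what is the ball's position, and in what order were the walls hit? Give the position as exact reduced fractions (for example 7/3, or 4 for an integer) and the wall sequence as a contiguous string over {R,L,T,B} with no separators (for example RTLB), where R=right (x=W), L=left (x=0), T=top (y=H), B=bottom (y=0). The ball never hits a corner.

Final position: (1,12)
Wall sequence: LRT

1. t=4/3 → L at (0,13/3); v=(3,1)
2. t=4 → R at (12,25/3); v=(-3,1)
3. t=11/3 → T at (1,12); v=(-3,-1)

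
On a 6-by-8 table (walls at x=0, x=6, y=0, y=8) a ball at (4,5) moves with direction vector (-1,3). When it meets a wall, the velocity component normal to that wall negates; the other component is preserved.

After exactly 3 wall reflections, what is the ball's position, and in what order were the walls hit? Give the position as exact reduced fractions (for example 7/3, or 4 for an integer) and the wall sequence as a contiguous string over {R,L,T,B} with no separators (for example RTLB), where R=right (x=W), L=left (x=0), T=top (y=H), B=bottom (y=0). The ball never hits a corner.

Final position: (0,1)
Wall sequence: TBL

1. t=1 → T at (3,8); v=(-1,-3)
2. t=8/3 → B at (1/3,0); v=(-1,3)
3. t=1/3 → L at (0,1); v=(1,3)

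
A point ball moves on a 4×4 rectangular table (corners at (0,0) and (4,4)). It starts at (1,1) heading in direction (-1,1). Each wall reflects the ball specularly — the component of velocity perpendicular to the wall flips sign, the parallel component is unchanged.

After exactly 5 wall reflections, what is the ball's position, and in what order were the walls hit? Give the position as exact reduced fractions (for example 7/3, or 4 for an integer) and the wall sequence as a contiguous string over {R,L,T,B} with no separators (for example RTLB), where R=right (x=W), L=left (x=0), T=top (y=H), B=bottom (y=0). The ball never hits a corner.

Final position: (0,2)
Wall sequence: LTRBL

1. t=1 → L at (0,2); v=(1,1)
2. t=2 → T at (2,4); v=(1,-1)
3. t=2 → R at (4,2); v=(-1,-1)
4. t=2 → B at (2,0); v=(-1,1)
5. t=2 → L at (0,2); v=(1,1)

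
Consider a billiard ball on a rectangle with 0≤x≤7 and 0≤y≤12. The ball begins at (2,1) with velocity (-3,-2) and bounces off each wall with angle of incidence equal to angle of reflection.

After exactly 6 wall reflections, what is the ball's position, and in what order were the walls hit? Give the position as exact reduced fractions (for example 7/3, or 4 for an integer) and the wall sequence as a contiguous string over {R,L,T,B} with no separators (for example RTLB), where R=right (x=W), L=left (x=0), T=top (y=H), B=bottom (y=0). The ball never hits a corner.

Final position: (7,29/3)
Wall sequence: BLRLTR

1. t=1/2 → B at (1/2,0); v=(-3,2)
2. t=1/6 → L at (0,1/3); v=(3,2)
3. t=7/3 → R at (7,5); v=(-3,2)
4. t=7/3 → L at (0,29/3); v=(3,2)
5. t=7/6 → T at (7/2,12); v=(3,-2)
6. t=7/6 → R at (7,29/3); v=(-3,-2)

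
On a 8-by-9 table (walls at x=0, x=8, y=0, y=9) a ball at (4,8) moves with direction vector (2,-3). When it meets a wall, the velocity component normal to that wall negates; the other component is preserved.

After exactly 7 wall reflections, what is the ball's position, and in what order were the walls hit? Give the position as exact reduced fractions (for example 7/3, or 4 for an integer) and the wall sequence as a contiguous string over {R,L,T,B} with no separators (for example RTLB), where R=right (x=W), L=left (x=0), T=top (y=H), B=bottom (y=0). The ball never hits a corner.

Final position: (14/3,9)
Wall sequence: RBTLBRT

1. t=2 → R at (8,2); v=(-2,-3)
2. t=2/3 → B at (20/3,0); v=(-2,3)
3. t=3 → T at (2/3,9); v=(-2,-3)
4. t=1/3 → L at (0,8); v=(2,-3)
5. t=8/3 → B at (16/3,0); v=(2,3)
6. t=4/3 → R at (8,4); v=(-2,3)
7. t=5/3 → T at (14/3,9); v=(-2,-3)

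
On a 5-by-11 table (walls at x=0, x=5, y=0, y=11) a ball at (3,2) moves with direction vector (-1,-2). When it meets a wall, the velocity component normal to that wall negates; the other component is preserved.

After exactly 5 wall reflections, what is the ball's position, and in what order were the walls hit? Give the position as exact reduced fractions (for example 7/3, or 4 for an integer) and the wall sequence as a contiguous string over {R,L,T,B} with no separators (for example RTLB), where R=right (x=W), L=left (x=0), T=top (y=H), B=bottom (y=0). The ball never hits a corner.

Final position: (1,0)
Wall sequence: BLTRB

1. t=1 → B at (2,0); v=(-1,2)
2. t=2 → L at (0,4); v=(1,2)
3. t=7/2 → T at (7/2,11); v=(1,-2)
4. t=3/2 → R at (5,8); v=(-1,-2)
5. t=4 → B at (1,0); v=(-1,2)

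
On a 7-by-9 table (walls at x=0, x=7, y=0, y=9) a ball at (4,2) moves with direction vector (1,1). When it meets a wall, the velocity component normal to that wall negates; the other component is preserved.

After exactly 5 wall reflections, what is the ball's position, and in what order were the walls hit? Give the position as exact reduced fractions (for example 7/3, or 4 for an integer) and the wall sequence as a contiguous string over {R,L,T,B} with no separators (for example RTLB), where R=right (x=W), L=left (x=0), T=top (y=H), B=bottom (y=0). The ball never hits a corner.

1. t=3 → R at (7,5); v=(-1,1)
2. t=4 → T at (3,9); v=(-1,-1)
3. t=3 → L at (0,6); v=(1,-1)
4. t=6 → B at (6,0); v=(1,1)
5. t=1 → R at (7,1); v=(-1,1)

Final position: (7,1)
Wall sequence: RTLBR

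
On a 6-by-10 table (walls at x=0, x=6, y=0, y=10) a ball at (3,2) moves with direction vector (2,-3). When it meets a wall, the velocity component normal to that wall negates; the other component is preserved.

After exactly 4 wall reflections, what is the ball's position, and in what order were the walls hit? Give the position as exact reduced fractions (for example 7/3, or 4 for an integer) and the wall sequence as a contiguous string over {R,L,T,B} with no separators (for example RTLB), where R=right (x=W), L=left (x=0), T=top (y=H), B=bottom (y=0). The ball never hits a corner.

Final position: (0,17/2)
Wall sequence: BRTL

1. t=2/3 → B at (13/3,0); v=(2,3)
2. t=5/6 → R at (6,5/2); v=(-2,3)
3. t=5/2 → T at (1,10); v=(-2,-3)
4. t=1/2 → L at (0,17/2); v=(2,-3)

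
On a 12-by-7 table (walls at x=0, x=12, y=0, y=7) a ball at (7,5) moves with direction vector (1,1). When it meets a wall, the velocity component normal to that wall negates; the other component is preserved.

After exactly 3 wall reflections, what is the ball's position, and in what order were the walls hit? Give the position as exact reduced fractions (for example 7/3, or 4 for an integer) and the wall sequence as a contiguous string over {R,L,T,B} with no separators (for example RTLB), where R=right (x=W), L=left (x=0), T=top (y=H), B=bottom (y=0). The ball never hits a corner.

1. t=2 → T at (9,7); v=(1,-1)
2. t=3 → R at (12,4); v=(-1,-1)
3. t=4 → B at (8,0); v=(-1,1)

Final position: (8,0)
Wall sequence: TRB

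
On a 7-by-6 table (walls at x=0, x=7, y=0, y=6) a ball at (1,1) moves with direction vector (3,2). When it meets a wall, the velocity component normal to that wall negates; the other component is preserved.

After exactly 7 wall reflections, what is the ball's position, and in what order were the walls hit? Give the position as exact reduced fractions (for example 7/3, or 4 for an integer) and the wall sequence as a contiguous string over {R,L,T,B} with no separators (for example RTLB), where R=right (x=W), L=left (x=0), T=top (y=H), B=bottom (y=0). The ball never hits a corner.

1. t=2 → R at (7,5); v=(-3,2)
2. t=1/2 → T at (11/2,6); v=(-3,-2)
3. t=11/6 → L at (0,7/3); v=(3,-2)
4. t=7/6 → B at (7/2,0); v=(3,2)
5. t=7/6 → R at (7,7/3); v=(-3,2)
6. t=11/6 → T at (3/2,6); v=(-3,-2)
7. t=1/2 → L at (0,5); v=(3,-2)

Final position: (0,5)
Wall sequence: RTLBRTL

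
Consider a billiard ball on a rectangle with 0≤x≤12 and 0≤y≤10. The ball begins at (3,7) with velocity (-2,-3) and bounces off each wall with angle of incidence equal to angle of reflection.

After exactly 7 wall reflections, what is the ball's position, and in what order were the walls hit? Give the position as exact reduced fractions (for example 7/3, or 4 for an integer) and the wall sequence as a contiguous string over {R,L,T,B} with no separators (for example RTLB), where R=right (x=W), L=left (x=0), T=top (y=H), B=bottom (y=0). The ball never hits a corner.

1. t=3/2 → L at (0,5/2); v=(2,-3)
2. t=5/6 → B at (5/3,0); v=(2,3)
3. t=10/3 → T at (25/3,10); v=(2,-3)
4. t=11/6 → R at (12,9/2); v=(-2,-3)
5. t=3/2 → B at (9,0); v=(-2,3)
6. t=10/3 → T at (7/3,10); v=(-2,-3)
7. t=7/6 → L at (0,13/2); v=(2,-3)

Final position: (0,13/2)
Wall sequence: LBTRBTL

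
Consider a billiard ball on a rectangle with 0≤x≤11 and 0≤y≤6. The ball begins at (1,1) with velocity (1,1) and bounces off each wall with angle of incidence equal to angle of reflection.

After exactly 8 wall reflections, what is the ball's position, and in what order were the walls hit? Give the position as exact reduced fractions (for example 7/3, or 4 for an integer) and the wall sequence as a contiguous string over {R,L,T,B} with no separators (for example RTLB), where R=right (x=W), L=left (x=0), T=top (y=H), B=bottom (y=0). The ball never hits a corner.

1. t=5 → T at (6,6); v=(1,-1)
2. t=5 → R at (11,1); v=(-1,-1)
3. t=1 → B at (10,0); v=(-1,1)
4. t=6 → T at (4,6); v=(-1,-1)
5. t=4 → L at (0,2); v=(1,-1)
6. t=2 → B at (2,0); v=(1,1)
7. t=6 → T at (8,6); v=(1,-1)
8. t=3 → R at (11,3); v=(-1,-1)

Final position: (11,3)
Wall sequence: TRBTLBTR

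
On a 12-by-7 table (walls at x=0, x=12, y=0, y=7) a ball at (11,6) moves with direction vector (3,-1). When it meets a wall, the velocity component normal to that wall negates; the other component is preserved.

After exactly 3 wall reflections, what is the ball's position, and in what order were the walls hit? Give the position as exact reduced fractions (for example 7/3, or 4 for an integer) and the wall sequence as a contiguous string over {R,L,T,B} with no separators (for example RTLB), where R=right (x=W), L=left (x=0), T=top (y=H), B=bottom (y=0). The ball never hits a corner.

Final position: (5,0)
Wall sequence: RLB

1. t=1/3 → R at (12,17/3); v=(-3,-1)
2. t=4 → L at (0,5/3); v=(3,-1)
3. t=5/3 → B at (5,0); v=(3,1)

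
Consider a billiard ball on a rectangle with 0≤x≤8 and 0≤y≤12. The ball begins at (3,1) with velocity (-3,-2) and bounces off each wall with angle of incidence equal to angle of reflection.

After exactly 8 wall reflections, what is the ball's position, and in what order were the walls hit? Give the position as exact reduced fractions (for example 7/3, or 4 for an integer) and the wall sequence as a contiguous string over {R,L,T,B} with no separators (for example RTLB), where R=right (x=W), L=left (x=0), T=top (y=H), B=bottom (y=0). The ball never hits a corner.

Final position: (5/2,0)
Wall sequence: BLRLTRLB

1. t=1/2 → B at (3/2,0); v=(-3,2)
2. t=1/2 → L at (0,1); v=(3,2)
3. t=8/3 → R at (8,19/3); v=(-3,2)
4. t=8/3 → L at (0,35/3); v=(3,2)
5. t=1/6 → T at (1/2,12); v=(3,-2)
6. t=5/2 → R at (8,7); v=(-3,-2)
7. t=8/3 → L at (0,5/3); v=(3,-2)
8. t=5/6 → B at (5/2,0); v=(3,2)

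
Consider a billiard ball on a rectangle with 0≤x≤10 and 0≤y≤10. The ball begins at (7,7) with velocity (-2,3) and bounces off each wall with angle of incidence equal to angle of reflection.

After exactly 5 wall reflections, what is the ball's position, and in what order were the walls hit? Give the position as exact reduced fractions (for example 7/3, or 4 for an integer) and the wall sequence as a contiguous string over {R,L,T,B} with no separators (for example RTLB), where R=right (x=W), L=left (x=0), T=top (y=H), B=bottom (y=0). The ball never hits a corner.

1. t=1 → T at (5,10); v=(-2,-3)
2. t=5/2 → L at (0,5/2); v=(2,-3)
3. t=5/6 → B at (5/3,0); v=(2,3)
4. t=10/3 → T at (25/3,10); v=(2,-3)
5. t=5/6 → R at (10,15/2); v=(-2,-3)

Final position: (10,15/2)
Wall sequence: TLBTR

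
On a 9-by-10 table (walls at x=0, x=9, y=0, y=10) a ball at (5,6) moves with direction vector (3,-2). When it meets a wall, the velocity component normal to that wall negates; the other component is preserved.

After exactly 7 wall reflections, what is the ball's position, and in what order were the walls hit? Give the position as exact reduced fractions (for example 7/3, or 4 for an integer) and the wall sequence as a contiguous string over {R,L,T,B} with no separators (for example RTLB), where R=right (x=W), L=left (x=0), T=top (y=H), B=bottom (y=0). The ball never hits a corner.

1. t=4/3 → R at (9,10/3); v=(-3,-2)
2. t=5/3 → B at (4,0); v=(-3,2)
3. t=4/3 → L at (0,8/3); v=(3,2)
4. t=3 → R at (9,26/3); v=(-3,2)
5. t=2/3 → T at (7,10); v=(-3,-2)
6. t=7/3 → L at (0,16/3); v=(3,-2)
7. t=8/3 → B at (8,0); v=(3,2)

Final position: (8,0)
Wall sequence: RBLRTLB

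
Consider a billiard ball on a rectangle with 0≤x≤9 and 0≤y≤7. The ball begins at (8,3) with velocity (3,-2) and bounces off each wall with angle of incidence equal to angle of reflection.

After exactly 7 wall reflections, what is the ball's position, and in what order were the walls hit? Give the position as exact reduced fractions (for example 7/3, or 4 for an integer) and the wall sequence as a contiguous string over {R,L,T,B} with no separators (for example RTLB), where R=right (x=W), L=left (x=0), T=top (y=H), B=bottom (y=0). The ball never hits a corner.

1. t=1/3 → R at (9,7/3); v=(-3,-2)
2. t=7/6 → B at (11/2,0); v=(-3,2)
3. t=11/6 → L at (0,11/3); v=(3,2)
4. t=5/3 → T at (5,7); v=(3,-2)
5. t=4/3 → R at (9,13/3); v=(-3,-2)
6. t=13/6 → B at (5/2,0); v=(-3,2)
7. t=5/6 → L at (0,5/3); v=(3,2)

Final position: (0,5/3)
Wall sequence: RBLTRBL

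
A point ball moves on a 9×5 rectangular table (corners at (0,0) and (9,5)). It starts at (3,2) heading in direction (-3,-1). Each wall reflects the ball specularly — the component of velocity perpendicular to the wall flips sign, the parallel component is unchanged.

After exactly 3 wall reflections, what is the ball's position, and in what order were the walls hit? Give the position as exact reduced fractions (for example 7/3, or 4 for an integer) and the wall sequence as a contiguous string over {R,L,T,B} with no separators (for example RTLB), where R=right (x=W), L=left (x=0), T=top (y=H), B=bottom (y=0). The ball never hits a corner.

Final position: (9,2)
Wall sequence: LBR

1. t=1 → L at (0,1); v=(3,-1)
2. t=1 → B at (3,0); v=(3,1)
3. t=2 → R at (9,2); v=(-3,1)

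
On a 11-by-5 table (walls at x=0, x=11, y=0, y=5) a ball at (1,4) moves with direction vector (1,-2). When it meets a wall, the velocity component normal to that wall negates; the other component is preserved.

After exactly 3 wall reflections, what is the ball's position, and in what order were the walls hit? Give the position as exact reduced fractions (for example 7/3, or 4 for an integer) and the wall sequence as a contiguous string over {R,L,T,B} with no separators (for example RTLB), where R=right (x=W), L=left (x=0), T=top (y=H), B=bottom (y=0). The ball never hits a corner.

Final position: (8,0)
Wall sequence: BTB

1. t=2 → B at (3,0); v=(1,2)
2. t=5/2 → T at (11/2,5); v=(1,-2)
3. t=5/2 → B at (8,0); v=(1,2)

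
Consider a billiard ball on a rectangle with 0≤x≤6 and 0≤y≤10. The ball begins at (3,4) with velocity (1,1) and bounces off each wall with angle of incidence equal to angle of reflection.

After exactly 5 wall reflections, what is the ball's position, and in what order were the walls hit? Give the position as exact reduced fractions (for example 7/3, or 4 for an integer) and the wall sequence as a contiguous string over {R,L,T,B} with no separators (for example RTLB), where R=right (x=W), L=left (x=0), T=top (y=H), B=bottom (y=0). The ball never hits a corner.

Final position: (5,0)
Wall sequence: RTLRB

1. t=3 → R at (6,7); v=(-1,1)
2. t=3 → T at (3,10); v=(-1,-1)
3. t=3 → L at (0,7); v=(1,-1)
4. t=6 → R at (6,1); v=(-1,-1)
5. t=1 → B at (5,0); v=(-1,1)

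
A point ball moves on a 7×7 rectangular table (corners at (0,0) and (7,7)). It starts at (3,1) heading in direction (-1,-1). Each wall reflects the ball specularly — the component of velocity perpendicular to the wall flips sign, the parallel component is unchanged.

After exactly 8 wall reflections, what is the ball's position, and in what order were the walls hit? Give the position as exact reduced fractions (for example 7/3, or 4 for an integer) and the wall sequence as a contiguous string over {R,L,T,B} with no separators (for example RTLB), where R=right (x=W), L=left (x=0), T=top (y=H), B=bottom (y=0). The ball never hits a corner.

Final position: (7,5)
Wall sequence: BLTRBLTR

1. t=1 → B at (2,0); v=(-1,1)
2. t=2 → L at (0,2); v=(1,1)
3. t=5 → T at (5,7); v=(1,-1)
4. t=2 → R at (7,5); v=(-1,-1)
5. t=5 → B at (2,0); v=(-1,1)
6. t=2 → L at (0,2); v=(1,1)
7. t=5 → T at (5,7); v=(1,-1)
8. t=2 → R at (7,5); v=(-1,-1)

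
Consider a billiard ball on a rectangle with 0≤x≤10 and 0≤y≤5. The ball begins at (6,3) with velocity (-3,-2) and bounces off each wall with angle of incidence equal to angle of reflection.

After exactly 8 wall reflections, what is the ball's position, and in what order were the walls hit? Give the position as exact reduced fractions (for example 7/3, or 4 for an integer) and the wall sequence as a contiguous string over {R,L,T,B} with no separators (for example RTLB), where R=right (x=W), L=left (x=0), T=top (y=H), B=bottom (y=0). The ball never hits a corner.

1. t=3/2 → B at (3/2,0); v=(-3,2)
2. t=1/2 → L at (0,1); v=(3,2)
3. t=2 → T at (6,5); v=(3,-2)
4. t=4/3 → R at (10,7/3); v=(-3,-2)
5. t=7/6 → B at (13/2,0); v=(-3,2)
6. t=13/6 → L at (0,13/3); v=(3,2)
7. t=1/3 → T at (1,5); v=(3,-2)
8. t=5/2 → B at (17/2,0); v=(3,2)

Final position: (17/2,0)
Wall sequence: BLTRBLTB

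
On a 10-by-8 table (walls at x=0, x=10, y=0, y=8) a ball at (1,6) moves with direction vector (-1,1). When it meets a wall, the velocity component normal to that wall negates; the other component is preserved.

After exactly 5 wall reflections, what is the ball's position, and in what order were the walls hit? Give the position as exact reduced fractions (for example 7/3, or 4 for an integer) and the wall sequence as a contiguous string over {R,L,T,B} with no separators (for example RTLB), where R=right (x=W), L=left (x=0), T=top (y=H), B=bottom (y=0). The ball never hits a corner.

Final position: (3,8)
Wall sequence: LTBRT

1. t=1 → L at (0,7); v=(1,1)
2. t=1 → T at (1,8); v=(1,-1)
3. t=8 → B at (9,0); v=(1,1)
4. t=1 → R at (10,1); v=(-1,1)
5. t=7 → T at (3,8); v=(-1,-1)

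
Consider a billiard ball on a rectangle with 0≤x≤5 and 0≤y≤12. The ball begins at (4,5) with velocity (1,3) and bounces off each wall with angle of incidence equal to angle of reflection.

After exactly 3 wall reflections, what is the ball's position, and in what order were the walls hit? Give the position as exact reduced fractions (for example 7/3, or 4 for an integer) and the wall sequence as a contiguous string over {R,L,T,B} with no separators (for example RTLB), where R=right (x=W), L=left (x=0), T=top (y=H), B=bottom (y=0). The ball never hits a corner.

1. t=1 → R at (5,8); v=(-1,3)
2. t=4/3 → T at (11/3,12); v=(-1,-3)
3. t=11/3 → L at (0,1); v=(1,-3)

Final position: (0,1)
Wall sequence: RTL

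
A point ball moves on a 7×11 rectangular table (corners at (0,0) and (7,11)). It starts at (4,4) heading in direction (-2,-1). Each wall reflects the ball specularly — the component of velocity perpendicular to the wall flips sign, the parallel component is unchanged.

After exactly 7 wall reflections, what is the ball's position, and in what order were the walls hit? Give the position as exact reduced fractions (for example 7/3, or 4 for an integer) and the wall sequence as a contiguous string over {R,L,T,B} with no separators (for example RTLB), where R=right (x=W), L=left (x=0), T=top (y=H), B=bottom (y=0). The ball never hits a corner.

Final position: (0,10)
Wall sequence: LBRLRTL

1. t=2 → L at (0,2); v=(2,-1)
2. t=2 → B at (4,0); v=(2,1)
3. t=3/2 → R at (7,3/2); v=(-2,1)
4. t=7/2 → L at (0,5); v=(2,1)
5. t=7/2 → R at (7,17/2); v=(-2,1)
6. t=5/2 → T at (2,11); v=(-2,-1)
7. t=1 → L at (0,10); v=(2,-1)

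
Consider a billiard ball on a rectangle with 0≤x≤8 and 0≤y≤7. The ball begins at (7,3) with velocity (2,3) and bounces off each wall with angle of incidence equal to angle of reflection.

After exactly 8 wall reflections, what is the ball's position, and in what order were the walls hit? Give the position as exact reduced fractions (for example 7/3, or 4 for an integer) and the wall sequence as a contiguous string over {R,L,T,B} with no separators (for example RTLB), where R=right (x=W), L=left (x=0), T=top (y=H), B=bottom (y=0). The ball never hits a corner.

1. t=1/2 → R at (8,9/2); v=(-2,3)
2. t=5/6 → T at (19/3,7); v=(-2,-3)
3. t=7/3 → B at (5/3,0); v=(-2,3)
4. t=5/6 → L at (0,5/2); v=(2,3)
5. t=3/2 → T at (3,7); v=(2,-3)
6. t=7/3 → B at (23/3,0); v=(2,3)
7. t=1/6 → R at (8,1/2); v=(-2,3)
8. t=13/6 → T at (11/3,7); v=(-2,-3)

Final position: (11/3,7)
Wall sequence: RTBLTBRT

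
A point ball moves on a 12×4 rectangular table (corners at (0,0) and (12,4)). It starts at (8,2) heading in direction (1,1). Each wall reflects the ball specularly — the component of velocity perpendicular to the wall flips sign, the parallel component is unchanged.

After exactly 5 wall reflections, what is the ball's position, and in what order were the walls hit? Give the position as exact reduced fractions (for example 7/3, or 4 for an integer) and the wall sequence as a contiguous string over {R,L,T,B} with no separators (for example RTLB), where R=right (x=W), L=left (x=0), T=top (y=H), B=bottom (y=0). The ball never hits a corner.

1. t=2 → T at (10,4); v=(1,-1)
2. t=2 → R at (12,2); v=(-1,-1)
3. t=2 → B at (10,0); v=(-1,1)
4. t=4 → T at (6,4); v=(-1,-1)
5. t=4 → B at (2,0); v=(-1,1)

Final position: (2,0)
Wall sequence: TRBTB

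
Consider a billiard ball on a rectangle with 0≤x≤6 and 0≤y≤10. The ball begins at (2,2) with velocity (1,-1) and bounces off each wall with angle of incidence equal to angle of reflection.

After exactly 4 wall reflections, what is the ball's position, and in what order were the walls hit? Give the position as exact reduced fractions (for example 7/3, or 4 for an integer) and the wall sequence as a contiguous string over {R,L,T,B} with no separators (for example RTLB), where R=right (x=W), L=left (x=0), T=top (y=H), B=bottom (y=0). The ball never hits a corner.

1. t=2 → B at (4,0); v=(1,1)
2. t=2 → R at (6,2); v=(-1,1)
3. t=6 → L at (0,8); v=(1,1)
4. t=2 → T at (2,10); v=(1,-1)

Final position: (2,10)
Wall sequence: BRLT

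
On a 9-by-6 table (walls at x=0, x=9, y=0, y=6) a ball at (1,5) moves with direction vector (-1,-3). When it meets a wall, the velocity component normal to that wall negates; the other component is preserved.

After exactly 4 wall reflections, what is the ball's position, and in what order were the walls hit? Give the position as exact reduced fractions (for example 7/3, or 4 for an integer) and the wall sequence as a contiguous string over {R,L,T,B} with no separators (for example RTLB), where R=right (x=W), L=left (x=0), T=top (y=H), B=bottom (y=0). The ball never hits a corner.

1. t=1 → L at (0,2); v=(1,-3)
2. t=2/3 → B at (2/3,0); v=(1,3)
3. t=2 → T at (8/3,6); v=(1,-3)
4. t=2 → B at (14/3,0); v=(1,3)

Final position: (14/3,0)
Wall sequence: LBTB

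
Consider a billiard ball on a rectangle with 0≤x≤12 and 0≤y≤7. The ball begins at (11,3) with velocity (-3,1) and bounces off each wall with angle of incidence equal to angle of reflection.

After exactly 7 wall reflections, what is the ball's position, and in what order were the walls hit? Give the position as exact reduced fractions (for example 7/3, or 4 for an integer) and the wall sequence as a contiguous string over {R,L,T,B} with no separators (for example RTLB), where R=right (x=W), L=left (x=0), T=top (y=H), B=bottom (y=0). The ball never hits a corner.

1. t=11/3 → L at (0,20/3); v=(3,1)
2. t=1/3 → T at (1,7); v=(3,-1)
3. t=11/3 → R at (12,10/3); v=(-3,-1)
4. t=10/3 → B at (2,0); v=(-3,1)
5. t=2/3 → L at (0,2/3); v=(3,1)
6. t=4 → R at (12,14/3); v=(-3,1)
7. t=7/3 → T at (5,7); v=(-3,-1)

Final position: (5,7)
Wall sequence: LTRBLRT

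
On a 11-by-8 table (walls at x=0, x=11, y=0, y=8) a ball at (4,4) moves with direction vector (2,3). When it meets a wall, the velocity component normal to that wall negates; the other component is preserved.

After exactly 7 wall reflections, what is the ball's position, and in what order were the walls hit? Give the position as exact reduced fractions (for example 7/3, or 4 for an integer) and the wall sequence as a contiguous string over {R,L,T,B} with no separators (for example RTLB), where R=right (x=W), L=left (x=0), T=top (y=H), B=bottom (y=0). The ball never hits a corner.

1. t=4/3 → T at (20/3,8); v=(2,-3)
2. t=13/6 → R at (11,3/2); v=(-2,-3)
3. t=1/2 → B at (10,0); v=(-2,3)
4. t=8/3 → T at (14/3,8); v=(-2,-3)
5. t=7/3 → L at (0,1); v=(2,-3)
6. t=1/3 → B at (2/3,0); v=(2,3)
7. t=8/3 → T at (6,8); v=(2,-3)

Final position: (6,8)
Wall sequence: TRBTLBT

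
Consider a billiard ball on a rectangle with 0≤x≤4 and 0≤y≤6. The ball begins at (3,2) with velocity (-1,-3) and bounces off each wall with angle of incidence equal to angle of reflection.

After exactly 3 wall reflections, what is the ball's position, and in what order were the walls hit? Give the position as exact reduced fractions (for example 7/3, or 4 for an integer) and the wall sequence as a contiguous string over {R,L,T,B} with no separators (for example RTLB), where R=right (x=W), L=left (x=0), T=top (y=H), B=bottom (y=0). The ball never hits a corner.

1. t=2/3 → B at (7/3,0); v=(-1,3)
2. t=2 → T at (1/3,6); v=(-1,-3)
3. t=1/3 → L at (0,5); v=(1,-3)

Final position: (0,5)
Wall sequence: BTL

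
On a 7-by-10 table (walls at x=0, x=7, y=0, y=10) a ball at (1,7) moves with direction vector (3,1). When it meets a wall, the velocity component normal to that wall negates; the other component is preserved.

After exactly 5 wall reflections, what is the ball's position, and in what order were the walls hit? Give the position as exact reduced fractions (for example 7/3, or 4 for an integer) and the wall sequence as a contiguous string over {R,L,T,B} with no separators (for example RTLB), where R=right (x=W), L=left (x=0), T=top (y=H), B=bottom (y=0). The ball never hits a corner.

1. t=2 → R at (7,9); v=(-3,1)
2. t=1 → T at (4,10); v=(-3,-1)
3. t=4/3 → L at (0,26/3); v=(3,-1)
4. t=7/3 → R at (7,19/3); v=(-3,-1)
5. t=7/3 → L at (0,4); v=(3,-1)

Final position: (0,4)
Wall sequence: RTLRL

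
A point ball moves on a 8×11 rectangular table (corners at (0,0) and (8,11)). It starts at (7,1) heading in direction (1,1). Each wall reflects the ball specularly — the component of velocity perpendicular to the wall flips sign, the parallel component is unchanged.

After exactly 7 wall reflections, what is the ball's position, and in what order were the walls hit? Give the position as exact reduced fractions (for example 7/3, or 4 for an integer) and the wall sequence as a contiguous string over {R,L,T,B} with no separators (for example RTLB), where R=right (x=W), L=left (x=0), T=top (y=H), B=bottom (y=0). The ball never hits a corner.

1. t=1 → R at (8,2); v=(-1,1)
2. t=8 → L at (0,10); v=(1,1)
3. t=1 → T at (1,11); v=(1,-1)
4. t=7 → R at (8,4); v=(-1,-1)
5. t=4 → B at (4,0); v=(-1,1)
6. t=4 → L at (0,4); v=(1,1)
7. t=7 → T at (7,11); v=(1,-1)

Final position: (7,11)
Wall sequence: RLTRBLT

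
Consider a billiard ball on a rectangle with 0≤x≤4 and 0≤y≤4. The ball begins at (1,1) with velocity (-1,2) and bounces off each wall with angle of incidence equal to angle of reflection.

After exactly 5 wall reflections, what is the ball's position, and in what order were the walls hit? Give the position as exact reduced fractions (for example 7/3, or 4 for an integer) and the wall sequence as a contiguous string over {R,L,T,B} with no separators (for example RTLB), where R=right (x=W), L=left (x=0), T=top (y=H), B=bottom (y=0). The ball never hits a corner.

1. t=1 → L at (0,3); v=(1,2)
2. t=1/2 → T at (1/2,4); v=(1,-2)
3. t=2 → B at (5/2,0); v=(1,2)
4. t=3/2 → R at (4,3); v=(-1,2)
5. t=1/2 → T at (7/2,4); v=(-1,-2)

Final position: (7/2,4)
Wall sequence: LTBRT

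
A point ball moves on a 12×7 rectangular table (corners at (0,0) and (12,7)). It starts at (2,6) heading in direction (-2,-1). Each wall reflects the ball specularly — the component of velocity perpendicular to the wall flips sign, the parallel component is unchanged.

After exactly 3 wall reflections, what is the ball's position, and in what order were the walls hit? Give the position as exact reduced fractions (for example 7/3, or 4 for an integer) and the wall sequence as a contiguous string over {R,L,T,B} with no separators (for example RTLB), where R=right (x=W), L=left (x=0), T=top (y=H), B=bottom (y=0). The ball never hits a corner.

1. t=1 → L at (0,5); v=(2,-1)
2. t=5 → B at (10,0); v=(2,1)
3. t=1 → R at (12,1); v=(-2,1)

Final position: (12,1)
Wall sequence: LBR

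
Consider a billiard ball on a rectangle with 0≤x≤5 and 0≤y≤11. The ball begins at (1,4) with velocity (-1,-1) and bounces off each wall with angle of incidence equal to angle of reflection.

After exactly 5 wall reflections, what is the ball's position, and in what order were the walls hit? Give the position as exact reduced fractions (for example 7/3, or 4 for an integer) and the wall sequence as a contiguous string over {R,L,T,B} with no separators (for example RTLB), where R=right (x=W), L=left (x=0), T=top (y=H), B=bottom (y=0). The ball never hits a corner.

1. t=1 → L at (0,3); v=(1,-1)
2. t=3 → B at (3,0); v=(1,1)
3. t=2 → R at (5,2); v=(-1,1)
4. t=5 → L at (0,7); v=(1,1)
5. t=4 → T at (4,11); v=(1,-1)

Final position: (4,11)
Wall sequence: LBRLT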